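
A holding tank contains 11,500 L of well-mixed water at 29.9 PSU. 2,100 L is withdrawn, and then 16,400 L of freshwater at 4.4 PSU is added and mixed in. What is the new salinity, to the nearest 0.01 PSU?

Remaining after removal: 9,400 L at 29.9 PSU (salt = 281,060)
After addition: salt = 281,060 + 16,400×4.4 = 353,220; volume = 25,800 L
S = 353,220 / 25,800 = 13.6907 PSU

13.69 PSU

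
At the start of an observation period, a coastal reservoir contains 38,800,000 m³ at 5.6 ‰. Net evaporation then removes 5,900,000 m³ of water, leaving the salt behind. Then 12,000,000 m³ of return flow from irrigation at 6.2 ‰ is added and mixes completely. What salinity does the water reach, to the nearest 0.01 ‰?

After evaporation: salt = 38,800,000×5.6 = 217,280,000; volume = 38,800,000 − 5,900,000 = 32,900,000 m³
After mixing: salt = 217,280,000 + 12,000,000×6.2 = 291,680,000; volume = 32,900,000 + 12,000,000 = 44,900,000 m³
S = 291,680,000 / 44,900,000 = 6.4962 ‰

6.50 ‰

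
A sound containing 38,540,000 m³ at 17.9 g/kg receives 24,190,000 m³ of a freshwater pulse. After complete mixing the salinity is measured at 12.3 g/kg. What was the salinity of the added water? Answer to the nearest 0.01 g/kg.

3.38 g/kg

Salt balance: 38,540,000×17.9 + 24,190,000×S = 62,730,000×12.3
689,866,000 + 24,190,000·S = 771,579,000
S = (771,579,000 − 689,866,000) / 24,190,000 = 3.378 g/kg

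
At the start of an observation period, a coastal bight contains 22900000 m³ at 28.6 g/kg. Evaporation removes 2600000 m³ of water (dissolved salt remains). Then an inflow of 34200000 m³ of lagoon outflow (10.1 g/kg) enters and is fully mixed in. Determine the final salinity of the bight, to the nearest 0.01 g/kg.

After evaporation: salt = 22,900,000×28.6 = 654,940,000; volume = 22,900,000 − 2,600,000 = 20,300,000 m³
After mixing: salt = 654,940,000 + 34,200,000×10.1 = 1,000,360,000; volume = 20,300,000 + 34,200,000 = 54,500,000 m³
S = 1,000,360,000 / 54,500,000 = 18.3552 g/kg

18.36 g/kg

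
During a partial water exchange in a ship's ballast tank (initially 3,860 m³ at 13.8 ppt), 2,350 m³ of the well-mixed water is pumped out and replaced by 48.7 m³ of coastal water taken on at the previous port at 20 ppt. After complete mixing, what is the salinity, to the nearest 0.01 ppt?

Remaining after removal: 1,510 m³ at 13.8 ppt (salt = 20,838)
After addition: salt = 20,838 + 48.7×20 = 21,812; volume = 1,558.7 m³
S = 21,812 / 1,558.7 = 13.9937 ppt

13.99 ppt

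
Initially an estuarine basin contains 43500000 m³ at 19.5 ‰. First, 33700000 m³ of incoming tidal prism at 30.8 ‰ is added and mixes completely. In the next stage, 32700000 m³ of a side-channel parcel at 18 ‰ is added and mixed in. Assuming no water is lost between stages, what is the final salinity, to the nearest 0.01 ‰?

Mass of salt is conserved:
Initial salt = 43,500,000×19.5 = 848,250,000
After stage 1: salt = 848,250,000 + 33,700,000×30.8 = 1,886,210,000; volume = 77,200,000 m³; S = 24.433 ‰
After stage 2: salt = 1,886,210,000 + 32,700,000×18 = 2,474,810,000; volume = 109,900,000 m³
S = 2,474,810,000 / 109,900,000 = 22.5187 ‰

22.52 ‰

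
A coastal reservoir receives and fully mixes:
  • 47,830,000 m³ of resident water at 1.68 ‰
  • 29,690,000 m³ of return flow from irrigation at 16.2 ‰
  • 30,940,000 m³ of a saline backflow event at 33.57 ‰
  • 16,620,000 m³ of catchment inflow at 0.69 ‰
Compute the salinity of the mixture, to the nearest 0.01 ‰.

Conserving salt mass:
salt = 47,830,000×1.68 + 29,690,000×16.2 + 30,940,000×33.57 + 16,620,000×0.69 = 80,354,400 + 480,978,000 + 1,038,655,800 + 11,467,800 = 1,611,456,000
volume = 47,830,000 + 29,690,000 + 30,940,000 + 16,620,000 = 125,080,000 m³
S = 1,611,456,000 / 125,080,000 = 12.8834 ‰

12.88 ‰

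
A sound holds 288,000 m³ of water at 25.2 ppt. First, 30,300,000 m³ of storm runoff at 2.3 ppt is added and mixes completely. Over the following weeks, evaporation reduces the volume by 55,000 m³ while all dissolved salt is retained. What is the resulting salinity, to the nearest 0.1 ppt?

After mixing: salt = 288,000×25.2 + 30,300,000×2.3 = 76,947,600; volume = 30,588,000 m³
After evaporation: salt unchanged = 76,947,600; volume = 30,588,000 − 55,000 = 30,533,000 m³
S = 76,947,600 / 30,533,000 = 2.5201 ppt

2.5 ppt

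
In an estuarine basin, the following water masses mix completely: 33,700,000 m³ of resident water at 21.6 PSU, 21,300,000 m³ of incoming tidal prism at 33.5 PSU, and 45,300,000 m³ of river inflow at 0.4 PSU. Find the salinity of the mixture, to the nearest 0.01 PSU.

By conservation of dissolved salt,
salt = 33,700,000×21.6 + 21,300,000×33.5 + 45,300,000×0.4 = 727,920,000 + 713,550,000 + 18,120,000 = 1,459,590,000
volume = 33,700,000 + 21,300,000 + 45,300,000 = 100,300,000 m³
S = 1,459,590,000 / 100,300,000 = 14.5522 PSU

14.55 PSU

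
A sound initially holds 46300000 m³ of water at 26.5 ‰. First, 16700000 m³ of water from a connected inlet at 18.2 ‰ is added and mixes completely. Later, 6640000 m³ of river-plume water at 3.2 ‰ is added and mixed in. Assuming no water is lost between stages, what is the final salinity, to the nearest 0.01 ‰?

22.29 ‰

Total salt / total volume:
Initial salt = 46,300,000×26.5 = 1,226,950,000
After stage 1: salt = 1,226,950,000 + 16,700,000×18.2 = 1,530,890,000; volume = 63,000,000 m³; S = 24.3 ‰
After stage 2: salt = 1,530,890,000 + 6,640,000×3.2 = 1,552,138,000; volume = 69,640,000 m³
S = 1,552,138,000 / 69,640,000 = 22.288 ‰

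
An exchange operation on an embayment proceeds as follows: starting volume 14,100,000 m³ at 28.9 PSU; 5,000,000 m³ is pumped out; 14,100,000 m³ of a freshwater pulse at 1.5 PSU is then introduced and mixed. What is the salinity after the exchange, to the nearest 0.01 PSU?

Remaining after removal: 9,100,000 m³ at 28.9 PSU (salt = 262,990,000)
After addition: salt = 262,990,000 + 14,100,000×1.5 = 284,140,000; volume = 23,200,000 m³
S = 284,140,000 / 23,200,000 = 12.2474 PSU

12.25 PSU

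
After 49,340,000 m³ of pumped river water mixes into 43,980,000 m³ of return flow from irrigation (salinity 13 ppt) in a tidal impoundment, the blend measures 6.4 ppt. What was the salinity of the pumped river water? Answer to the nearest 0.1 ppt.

Salt balance: 43,980,000×13 + 49,340,000×S = 93,320,000×6.4
571,740,000 + 49,340,000·S = 597,248,000
S = (597,248,000 − 571,740,000) / 49,340,000 = 0.517 ppt

0.5 ppt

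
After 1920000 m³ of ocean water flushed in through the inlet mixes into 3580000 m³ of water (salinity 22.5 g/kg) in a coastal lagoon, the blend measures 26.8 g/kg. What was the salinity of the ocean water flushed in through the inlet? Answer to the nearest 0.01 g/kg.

Salt balance: 3,580,000×22.5 + 1,920,000×S = 5,500,000×26.8
80,550,000 + 1,920,000·S = 147,400,000
S = (147,400,000 − 80,550,000) / 1,920,000 = 34.8177 g/kg

34.82 g/kg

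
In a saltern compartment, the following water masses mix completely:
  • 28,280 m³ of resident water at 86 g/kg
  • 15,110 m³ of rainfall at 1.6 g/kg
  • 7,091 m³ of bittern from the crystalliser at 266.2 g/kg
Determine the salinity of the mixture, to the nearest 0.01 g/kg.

86.05 g/kg

Mass of salt is conserved:
salt = 28,280×86 + 15,110×1.6 + 7,091×266.2 = 2,432,080 + 24,176 + 1,887,624.2 = 4,343,880.2
volume = 28,280 + 15,110 + 7,091 = 50,481 m³
S = 4,343,880.2 / 50,481 = 86.0498 g/kg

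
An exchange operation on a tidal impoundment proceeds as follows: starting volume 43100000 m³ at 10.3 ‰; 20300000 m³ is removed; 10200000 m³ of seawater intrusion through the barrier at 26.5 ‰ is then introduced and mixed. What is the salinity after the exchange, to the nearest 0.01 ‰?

Remaining after removal: 22,800,000 m³ at 10.3 ‰ (salt = 234,840,000)
After addition: salt = 234,840,000 + 10,200,000×26.5 = 505,140,000; volume = 33,000,000 m³
S = 505,140,000 / 33,000,000 = 15.3073 ‰

15.31 ‰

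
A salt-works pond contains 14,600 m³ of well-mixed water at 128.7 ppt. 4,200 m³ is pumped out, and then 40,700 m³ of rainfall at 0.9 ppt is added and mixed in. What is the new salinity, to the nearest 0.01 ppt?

26.91 ppt

Remaining after removal: 10,400 m³ at 128.7 ppt (salt = 1,338,480)
After addition: salt = 1,338,480 + 40,700×0.9 = 1,375,110; volume = 51,100 m³
S = 1,375,110 / 51,100 = 26.9102 ppt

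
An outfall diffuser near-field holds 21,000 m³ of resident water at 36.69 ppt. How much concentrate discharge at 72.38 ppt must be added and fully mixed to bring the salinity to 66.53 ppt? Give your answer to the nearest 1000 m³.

107000 m³

Salt balance: 21,000×36.69 + V×72.38 = (21,000+V)×66.53
770,490 + 72.38V = 1,397,130 + 66.53V
626,640 = 5.85V
V = 107,117.95 m³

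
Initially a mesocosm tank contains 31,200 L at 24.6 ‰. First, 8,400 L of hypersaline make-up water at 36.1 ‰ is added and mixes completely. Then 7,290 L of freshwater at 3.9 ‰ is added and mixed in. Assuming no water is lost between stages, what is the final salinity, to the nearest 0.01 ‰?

23.44 ‰

Mass of salt is conserved:
Initial salt = 31,200×24.6 = 767,520
After stage 1: salt = 767,520 + 8,400×36.1 = 1,070,760; volume = 39,600 L; S = 27.039 ‰
After stage 2: salt = 1,070,760 + 7,290×3.9 = 1,099,191; volume = 46,890 L
S = 1,099,191 / 46,890 = 23.4419 ‰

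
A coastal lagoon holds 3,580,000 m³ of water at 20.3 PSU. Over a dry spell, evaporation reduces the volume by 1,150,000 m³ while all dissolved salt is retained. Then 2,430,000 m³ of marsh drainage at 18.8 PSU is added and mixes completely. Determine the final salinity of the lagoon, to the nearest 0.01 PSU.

24.35 PSU

After evaporation: salt = 3,580,000×20.3 = 72,674,000; volume = 3,580,000 − 1,150,000 = 2,430,000 m³
After mixing: salt = 72,674,000 + 2,430,000×18.8 = 118,358,000; volume = 2,430,000 + 2,430,000 = 4,860,000 m³
S = 118,358,000 / 4,860,000 = 24.3535 PSU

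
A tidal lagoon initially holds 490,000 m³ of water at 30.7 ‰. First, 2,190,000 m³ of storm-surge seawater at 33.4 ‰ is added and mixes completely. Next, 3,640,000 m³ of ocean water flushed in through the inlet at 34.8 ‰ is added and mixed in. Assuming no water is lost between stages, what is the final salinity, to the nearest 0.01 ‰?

34.00 ‰

Salt balance:
Initial salt = 490,000×30.7 = 15,043,000
After stage 1: salt = 15,043,000 + 2,190,000×33.4 = 88,189,000; volume = 2,680,000 m³; S = 32.906 ‰
After stage 2: salt = 88,189,000 + 3,640,000×34.8 = 214,861,000; volume = 6,320,000 m³
S = 214,861,000 / 6,320,000 = 33.997 ‰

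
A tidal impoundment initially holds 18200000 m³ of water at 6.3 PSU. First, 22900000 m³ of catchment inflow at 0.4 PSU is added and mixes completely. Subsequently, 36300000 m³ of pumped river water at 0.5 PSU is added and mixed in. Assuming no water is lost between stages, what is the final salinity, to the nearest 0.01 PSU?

Salt balance:
Initial salt = 18,200,000×6.3 = 114,660,000
After stage 1: salt = 114,660,000 + 22,900,000×0.4 = 123,820,000; volume = 41,100,000 m³; S = 3.013 PSU
After stage 2: salt = 123,820,000 + 36,300,000×0.5 = 141,970,000; volume = 77,400,000 m³
S = 141,970,000 / 77,400,000 = 1.8342 PSU

1.83 PSU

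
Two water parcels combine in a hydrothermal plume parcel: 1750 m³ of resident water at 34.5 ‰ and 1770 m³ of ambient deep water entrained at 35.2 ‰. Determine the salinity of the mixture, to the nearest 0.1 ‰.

34.9 ‰

Conserving salt mass:
salt = 1,750×34.5 + 1,770×35.2 = 60,375 + 62,304 = 122,679
volume = 1,750 + 1,770 = 3,520 m³
S = 122,679 / 3,520 = 34.852 ‰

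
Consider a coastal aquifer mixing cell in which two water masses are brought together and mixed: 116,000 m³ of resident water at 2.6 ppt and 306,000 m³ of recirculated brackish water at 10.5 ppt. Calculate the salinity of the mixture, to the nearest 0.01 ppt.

8.33 ppt

Total salt / total volume:
salt = 116,000×2.6 + 306,000×10.5 = 301,600 + 3,213,000 = 3,514,600
volume = 116,000 + 306,000 = 422,000 m³
S = 3,514,600 / 422,000 = 8.3284 ppt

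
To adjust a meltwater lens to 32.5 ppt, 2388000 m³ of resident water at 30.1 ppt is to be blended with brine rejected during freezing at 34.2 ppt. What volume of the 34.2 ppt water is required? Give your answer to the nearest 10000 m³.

3370000 m³

Salt balance: 2,388,000×30.1 + V×34.2 = (2,388,000+V)×32.5
71,878,800 + 34.2V = 77,610,000 + 32.5V
5,731,200 = 1.7V
V = 3,371,294.12 m³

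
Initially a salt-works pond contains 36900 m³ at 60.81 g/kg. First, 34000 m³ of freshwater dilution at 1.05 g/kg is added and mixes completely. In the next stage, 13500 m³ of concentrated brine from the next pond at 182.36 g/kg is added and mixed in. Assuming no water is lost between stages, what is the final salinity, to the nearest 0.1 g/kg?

Conserving salt mass:
Initial salt = 36,900×60.81 = 2,243,889
After stage 1: salt = 2,243,889 + 34,000×1.05 = 2,279,589; volume = 70,900 m³; S = 32.152 g/kg
After stage 2: salt = 2,279,589 + 13,500×182.36 = 4,741,449; volume = 84,400 m³
S = 4,741,449 / 84,400 = 56.1783 g/kg

56.2 g/kg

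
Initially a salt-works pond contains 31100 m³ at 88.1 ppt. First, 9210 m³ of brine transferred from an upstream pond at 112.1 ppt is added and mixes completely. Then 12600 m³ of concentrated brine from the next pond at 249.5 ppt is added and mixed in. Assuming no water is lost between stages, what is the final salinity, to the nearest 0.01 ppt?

130.71 ppt

Weighted by volume,
Initial salt = 31,100×88.1 = 2,739,910
After stage 1: salt = 2,739,910 + 9,210×112.1 = 3,772,351; volume = 40,310 m³; S = 93.584 ppt
After stage 2: salt = 3,772,351 + 12,600×249.5 = 6,916,051; volume = 52,910 m³
S = 6,916,051 / 52,910 = 130.7135 ppt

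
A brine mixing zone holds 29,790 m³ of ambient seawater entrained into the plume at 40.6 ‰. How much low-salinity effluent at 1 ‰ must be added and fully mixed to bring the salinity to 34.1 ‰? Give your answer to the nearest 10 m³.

Salt balance: 29,790×40.6 + V×1 = (29,790+V)×34.1
1,209,474 + 1V = 1,015,839 + 34.1V
193,635 = 33.1V
V = 5,850 m³

5850 m³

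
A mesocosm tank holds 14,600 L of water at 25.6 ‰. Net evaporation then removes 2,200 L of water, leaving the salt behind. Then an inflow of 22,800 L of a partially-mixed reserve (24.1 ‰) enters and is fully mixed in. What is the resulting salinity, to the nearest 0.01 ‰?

After evaporation: salt = 14,600×25.6 = 373,760; volume = 14,600 − 2,200 = 12,400 L
After mixing: salt = 373,760 + 22,800×24.1 = 923,240; volume = 12,400 + 22,800 = 35,200 L
S = 923,240 / 35,200 = 26.2284 ‰

26.23 ‰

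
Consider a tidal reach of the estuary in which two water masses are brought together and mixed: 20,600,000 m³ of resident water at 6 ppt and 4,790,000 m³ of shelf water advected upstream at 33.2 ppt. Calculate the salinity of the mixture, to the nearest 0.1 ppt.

Total salt / total volume:
salt = 20,600,000×6 + 4,790,000×33.2 = 123,600,000 + 159,028,000 = 282,628,000
volume = 20,600,000 + 4,790,000 = 25,390,000 m³
S = 282,628,000 / 25,390,000 = 11.131 ppt

11.1 ppt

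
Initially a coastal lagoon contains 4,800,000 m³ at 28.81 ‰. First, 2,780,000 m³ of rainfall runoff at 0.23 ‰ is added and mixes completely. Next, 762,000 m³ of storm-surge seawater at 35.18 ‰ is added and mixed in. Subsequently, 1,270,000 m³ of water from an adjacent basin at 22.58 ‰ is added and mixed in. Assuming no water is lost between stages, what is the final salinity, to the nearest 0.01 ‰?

20.23 ‰

Total salt / total volume:
Initial salt = 4,800,000×28.81 = 138,288,000
After stage 1: salt = 138,288,000 + 2,780,000×0.23 = 138,927,400; volume = 7,580,000 m³; S = 18.328 ‰
After stage 2: salt = 138,927,400 + 762,000×35.18 = 165,734,560; volume = 8,342,000 m³; S = 19.867 ‰
After stage 3: salt = 165,734,560 + 1,270,000×22.58 = 194,411,160; volume = 9,612,000 m³
S = 194,411,160 / 9,612,000 = 20.2259 ‰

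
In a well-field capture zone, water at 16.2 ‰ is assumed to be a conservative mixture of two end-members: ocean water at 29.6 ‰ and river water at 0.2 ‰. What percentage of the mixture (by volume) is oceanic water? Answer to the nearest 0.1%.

Let g be the oceanic fraction. Salt balance per unit volume:
g×29.6 + (1−g)×0.2 = 16.2
g = (16.2 − 0.2) / (29.6 − 0.2) = 16/29.4 = 0.5442

54.4%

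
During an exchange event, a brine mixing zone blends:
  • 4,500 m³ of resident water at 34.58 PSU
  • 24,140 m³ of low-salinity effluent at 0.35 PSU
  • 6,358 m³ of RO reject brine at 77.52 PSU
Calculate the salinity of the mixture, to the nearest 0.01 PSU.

Total salt / total volume:
salt = 4,500×34.58 + 24,140×0.35 + 6,358×77.52 = 155,610 + 8,449 + 492,872.16 = 656,931.16
volume = 4,500 + 24,140 + 6,358 = 34,998 m³
S = 656,931.16 / 34,998 = 18.7705 PSU

18.77 PSU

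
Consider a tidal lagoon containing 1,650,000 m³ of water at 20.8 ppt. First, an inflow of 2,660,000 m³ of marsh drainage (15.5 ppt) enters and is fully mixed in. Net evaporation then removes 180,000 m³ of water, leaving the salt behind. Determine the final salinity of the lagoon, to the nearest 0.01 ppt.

18.29 ppt

After mixing: salt = 1,650,000×20.8 + 2,660,000×15.5 = 75,550,000; volume = 4,310,000 m³
After evaporation: salt unchanged = 75,550,000; volume = 4,310,000 − 180,000 = 4,130,000 m³
S = 75,550,000 / 4,130,000 = 18.293 ppt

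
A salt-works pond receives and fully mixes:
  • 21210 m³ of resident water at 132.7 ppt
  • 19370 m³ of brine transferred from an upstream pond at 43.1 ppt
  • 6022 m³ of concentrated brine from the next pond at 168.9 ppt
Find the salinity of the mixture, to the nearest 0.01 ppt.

100.14 ppt

Conserving salt mass:
salt = 21,210×132.7 + 19,370×43.1 + 6,022×168.9 = 2,814,567 + 834,847 + 1,017,115.8 = 4,666,529.8
volume = 21,210 + 19,370 + 6,022 = 46,602 m³
S = 4,666,529.8 / 46,602 = 100.1358 ppt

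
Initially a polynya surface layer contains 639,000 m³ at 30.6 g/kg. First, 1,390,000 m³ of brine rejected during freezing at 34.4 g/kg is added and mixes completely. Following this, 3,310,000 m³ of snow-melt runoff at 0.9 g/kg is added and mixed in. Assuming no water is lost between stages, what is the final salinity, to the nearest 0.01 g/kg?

13.18 g/kg

By conservation of dissolved salt,
Initial salt = 639,000×30.6 = 19,553,400
After stage 1: salt = 19,553,400 + 1,390,000×34.4 = 67,369,400; volume = 2,029,000 m³; S = 33.203 g/kg
After stage 2: salt = 67,369,400 + 3,310,000×0.9 = 70,348,400; volume = 5,339,000 m³
S = 70,348,400 / 5,339,000 = 13.1763 g/kg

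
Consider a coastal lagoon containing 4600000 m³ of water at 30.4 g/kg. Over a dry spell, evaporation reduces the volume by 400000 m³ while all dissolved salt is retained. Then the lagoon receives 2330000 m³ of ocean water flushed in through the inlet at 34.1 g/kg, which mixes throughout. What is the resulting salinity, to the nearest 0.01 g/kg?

33.58 g/kg

After evaporation: salt = 4,600,000×30.4 = 139,840,000; volume = 4,600,000 − 400,000 = 4,200,000 m³
After mixing: salt = 139,840,000 + 2,330,000×34.1 = 219,293,000; volume = 4,200,000 + 2,330,000 = 6,530,000 m³
S = 219,293,000 / 6,530,000 = 33.5824 g/kg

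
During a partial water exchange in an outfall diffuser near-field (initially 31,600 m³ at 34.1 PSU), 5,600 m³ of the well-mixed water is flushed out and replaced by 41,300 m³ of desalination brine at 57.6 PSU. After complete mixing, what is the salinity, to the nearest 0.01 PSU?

48.52 PSU

Remaining after removal: 26,000 m³ at 34.1 PSU (salt = 886,600)
After addition: salt = 886,600 + 41,300×57.6 = 3,265,480; volume = 67,300 m³
S = 3,265,480 / 67,300 = 48.5212 PSU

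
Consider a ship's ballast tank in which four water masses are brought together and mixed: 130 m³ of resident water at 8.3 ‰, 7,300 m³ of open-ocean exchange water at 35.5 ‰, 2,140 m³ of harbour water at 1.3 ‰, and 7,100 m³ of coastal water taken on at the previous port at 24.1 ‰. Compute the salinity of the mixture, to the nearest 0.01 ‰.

Mass of salt is conserved:
salt = 130×8.3 + 7,300×35.5 + 2,140×1.3 + 7,100×24.1 = 1,079 + 259,150 + 2,782 + 171,110 = 434,121
volume = 130 + 7,300 + 2,140 + 7,100 = 16,670 m³
S = 434,121 / 16,670 = 26.0421 ‰

26.04 ‰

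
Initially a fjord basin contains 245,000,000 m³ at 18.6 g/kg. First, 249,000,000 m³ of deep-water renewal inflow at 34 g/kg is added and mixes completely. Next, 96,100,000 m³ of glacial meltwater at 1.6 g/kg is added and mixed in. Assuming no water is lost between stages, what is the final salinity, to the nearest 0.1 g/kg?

22.3 g/kg

Mass of salt is conserved:
Initial salt = 245,000,000×18.6 = 4,557,000,000
After stage 1: salt = 4,557,000,000 + 249,000,000×34 = 13,023,000,000; volume = 494,000,000 m³; S = 26.362 g/kg
After stage 2: salt = 13,023,000,000 + 96,100,000×1.6 = 13,176,760,000; volume = 590,100,000 m³
S = 13,176,760,000 / 590,100,000 = 22.3297 g/kg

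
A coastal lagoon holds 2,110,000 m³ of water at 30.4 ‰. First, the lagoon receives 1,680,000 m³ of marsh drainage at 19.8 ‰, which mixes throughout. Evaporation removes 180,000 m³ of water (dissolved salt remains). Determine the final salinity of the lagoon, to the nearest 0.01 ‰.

26.98 ‰

After mixing: salt = 2,110,000×30.4 + 1,680,000×19.8 = 97,408,000; volume = 3,790,000 m³
After evaporation: salt unchanged = 97,408,000; volume = 3,790,000 − 180,000 = 3,610,000 m³
S = 97,408,000 / 3,610,000 = 26.9828 ‰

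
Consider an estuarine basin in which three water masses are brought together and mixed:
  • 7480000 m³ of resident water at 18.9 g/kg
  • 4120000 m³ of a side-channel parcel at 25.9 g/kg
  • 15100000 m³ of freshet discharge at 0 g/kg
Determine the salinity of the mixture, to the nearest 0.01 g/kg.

Weighted by volume,
salt = 7,480,000×18.9 + 4,120,000×25.9 + 15,100,000×0 = 141,372,000 + 106,708,000 + 0 = 248,080,000
volume = 7,480,000 + 4,120,000 + 15,100,000 = 26,700,000 m³
S = 248,080,000 / 26,700,000 = 9.2914 g/kg

9.29 g/kg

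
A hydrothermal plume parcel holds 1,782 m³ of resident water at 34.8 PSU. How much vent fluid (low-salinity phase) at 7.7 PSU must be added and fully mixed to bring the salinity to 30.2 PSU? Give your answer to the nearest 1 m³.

364 m³

Salt balance: 1,782×34.8 + V×7.7 = (1,782+V)×30.2
62,013.6 + 7.7V = 53,816.4 + 30.2V
8,197.2 = 22.5V
V = 364.32 m³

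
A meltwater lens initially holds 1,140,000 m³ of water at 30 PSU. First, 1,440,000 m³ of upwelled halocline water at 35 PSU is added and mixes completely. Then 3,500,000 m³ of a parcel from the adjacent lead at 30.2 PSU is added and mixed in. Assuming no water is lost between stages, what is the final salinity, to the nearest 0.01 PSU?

31.30 PSU

Weighted by volume,
Initial salt = 1,140,000×30 = 34,200,000
After stage 1: salt = 34,200,000 + 1,440,000×35 = 84,600,000; volume = 2,580,000 m³; S = 32.791 PSU
After stage 2: salt = 84,600,000 + 3,500,000×30.2 = 190,300,000; volume = 6,080,000 m³
S = 190,300,000 / 6,080,000 = 31.2993 PSU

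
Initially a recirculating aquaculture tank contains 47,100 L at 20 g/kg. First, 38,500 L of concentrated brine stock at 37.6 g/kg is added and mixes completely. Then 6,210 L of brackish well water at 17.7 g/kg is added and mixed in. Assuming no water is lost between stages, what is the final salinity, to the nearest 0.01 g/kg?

27.22 g/kg

Conserving salt mass:
Initial salt = 47,100×20 = 942,000
After stage 1: salt = 942,000 + 38,500×37.6 = 2,389,600; volume = 85,600 L; S = 27.916 g/kg
After stage 2: salt = 2,389,600 + 6,210×17.7 = 2,499,517; volume = 91,810 L
S = 2,499,517 / 91,810 = 27.2249 g/kg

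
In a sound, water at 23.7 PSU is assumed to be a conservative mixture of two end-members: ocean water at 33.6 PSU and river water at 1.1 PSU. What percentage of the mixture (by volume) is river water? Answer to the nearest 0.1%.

30.5%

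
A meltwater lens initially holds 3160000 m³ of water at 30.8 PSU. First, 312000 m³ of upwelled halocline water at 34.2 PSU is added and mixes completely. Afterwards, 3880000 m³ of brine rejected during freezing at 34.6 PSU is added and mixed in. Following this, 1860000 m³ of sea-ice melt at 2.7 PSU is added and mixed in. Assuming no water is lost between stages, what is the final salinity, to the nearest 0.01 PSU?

26.84 PSU

Weighted by volume,
Initial salt = 3,160,000×30.8 = 97,328,000
After stage 1: salt = 97,328,000 + 312,000×34.2 = 107,998,400; volume = 3,472,000 m³; S = 31.106 PSU
After stage 2: salt = 107,998,400 + 3,880,000×34.6 = 242,246,400; volume = 7,352,000 m³; S = 32.95 PSU
After stage 3: salt = 242,246,400 + 1,860,000×2.7 = 247,268,400; volume = 9,212,000 m³
S = 247,268,400 / 9,212,000 = 26.842 PSU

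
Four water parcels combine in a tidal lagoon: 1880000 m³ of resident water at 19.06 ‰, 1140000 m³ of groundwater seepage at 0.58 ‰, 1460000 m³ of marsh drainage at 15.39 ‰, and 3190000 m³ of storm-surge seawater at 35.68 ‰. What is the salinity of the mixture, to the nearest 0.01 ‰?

22.53 ‰

Weighted by volume,
salt = 1,880,000×19.06 + 1,140,000×0.58 + 1,460,000×15.39 + 3,190,000×35.68 = 35,832,800 + 661,200 + 22,469,400 + 113,819,200 = 172,782,600
volume = 1,880,000 + 1,140,000 + 1,460,000 + 3,190,000 = 7,670,000 m³
S = 172,782,600 / 7,670,000 = 22.5271 ‰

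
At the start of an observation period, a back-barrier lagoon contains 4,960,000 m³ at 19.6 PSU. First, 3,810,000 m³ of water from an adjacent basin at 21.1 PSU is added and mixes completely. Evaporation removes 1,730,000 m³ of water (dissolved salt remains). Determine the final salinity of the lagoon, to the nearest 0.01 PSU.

25.23 PSU

After mixing: salt = 4,960,000×19.6 + 3,810,000×21.1 = 177,607,000; volume = 8,770,000 m³
After evaporation: salt unchanged = 177,607,000; volume = 8,770,000 − 1,730,000 = 7,040,000 m³
S = 177,607,000 / 7,040,000 = 25.2283 PSU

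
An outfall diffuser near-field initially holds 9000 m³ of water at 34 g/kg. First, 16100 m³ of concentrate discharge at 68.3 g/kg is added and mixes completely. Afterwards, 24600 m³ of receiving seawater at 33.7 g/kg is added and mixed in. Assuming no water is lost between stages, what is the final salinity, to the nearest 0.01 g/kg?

44.96 g/kg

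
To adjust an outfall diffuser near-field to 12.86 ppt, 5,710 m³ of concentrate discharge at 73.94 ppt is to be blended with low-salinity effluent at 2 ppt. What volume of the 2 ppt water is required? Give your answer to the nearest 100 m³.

Salt balance: 5,710×73.94 + V×2 = (5,710+V)×12.86
422,197.4 + 2V = 73,430.6 + 12.86V
348,766.8 = 10.86V
V = 32,114.81 m³

32100 m³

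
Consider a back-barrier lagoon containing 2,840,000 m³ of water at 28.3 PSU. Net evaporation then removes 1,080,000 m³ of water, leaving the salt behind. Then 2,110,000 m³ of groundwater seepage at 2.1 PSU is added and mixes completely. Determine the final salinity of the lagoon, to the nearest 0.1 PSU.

21.9 PSU

After evaporation: salt = 2,840,000×28.3 = 80,372,000; volume = 2,840,000 − 1,080,000 = 1,760,000 m³
After mixing: salt = 80,372,000 + 2,110,000×2.1 = 84,803,000; volume = 1,760,000 + 2,110,000 = 3,870,000 m³
S = 84,803,000 / 3,870,000 = 21.9129 PSU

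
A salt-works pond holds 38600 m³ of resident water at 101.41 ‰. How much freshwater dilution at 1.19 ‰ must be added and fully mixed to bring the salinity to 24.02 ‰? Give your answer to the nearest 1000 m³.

131000 m³

Salt balance: 38,600×101.41 + V×1.19 = (38,600+V)×24.02
3,914,426 + 1.19V = 927,172 + 24.02V
2,987,254 = 22.83V
V = 130,847.74 m³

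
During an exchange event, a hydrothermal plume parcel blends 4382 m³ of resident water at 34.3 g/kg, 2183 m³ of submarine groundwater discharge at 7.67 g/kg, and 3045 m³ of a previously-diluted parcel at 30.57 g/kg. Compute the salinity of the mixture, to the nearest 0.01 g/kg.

27.07 g/kg

Salt balance:
salt = 4,382×34.3 + 2,183×7.67 + 3,045×30.57 = 150,302.6 + 16,743.61 + 93,085.65 = 260,131.86
volume = 4,382 + 2,183 + 3,045 = 9,610 m³
S = 260,131.86 / 9,610 = 27.0689 g/kg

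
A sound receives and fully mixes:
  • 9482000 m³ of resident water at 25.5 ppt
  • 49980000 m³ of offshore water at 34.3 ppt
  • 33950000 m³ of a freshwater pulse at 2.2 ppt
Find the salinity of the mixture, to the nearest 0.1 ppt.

21.7 ppt

Conserving salt mass:
salt = 9,482,000×25.5 + 49,980,000×34.3 + 33,950,000×2.2 = 241,791,000 + 1,714,314,000 + 74,690,000 = 2,030,795,000
volume = 9,482,000 + 49,980,000 + 33,950,000 = 93,412,000 m³
S = 2,030,795,000 / 93,412,000 = 21.74 ppt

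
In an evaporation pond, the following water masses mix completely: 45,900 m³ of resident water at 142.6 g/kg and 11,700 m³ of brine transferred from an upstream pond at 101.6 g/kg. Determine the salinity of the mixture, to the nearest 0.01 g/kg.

134.27 g/kg

Weighted by volume,
salt = 45,900×142.6 + 11,700×101.6 = 6,545,340 + 1,188,720 = 7,734,060
volume = 45,900 + 11,700 = 57,600 m³
S = 7,734,060 / 57,600 = 134.2719 g/kg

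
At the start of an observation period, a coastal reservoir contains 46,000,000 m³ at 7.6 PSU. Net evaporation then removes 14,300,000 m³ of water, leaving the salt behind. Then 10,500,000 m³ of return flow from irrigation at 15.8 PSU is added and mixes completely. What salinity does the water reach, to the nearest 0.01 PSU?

12.22 PSU

After evaporation: salt = 46,000,000×7.6 = 349,600,000; volume = 46,000,000 − 14,300,000 = 31,700,000 m³
After mixing: salt = 349,600,000 + 10,500,000×15.8 = 515,500,000; volume = 31,700,000 + 10,500,000 = 42,200,000 m³
S = 515,500,000 / 42,200,000 = 12.2156 PSU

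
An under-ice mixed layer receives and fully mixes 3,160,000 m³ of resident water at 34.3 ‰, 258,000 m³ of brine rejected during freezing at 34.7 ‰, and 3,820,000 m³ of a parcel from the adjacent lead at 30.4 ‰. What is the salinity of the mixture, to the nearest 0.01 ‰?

Total salt / total volume:
salt = 3,160,000×34.3 + 258,000×34.7 + 3,820,000×30.4 = 108,388,000 + 8,952,600 + 116,128,000 = 233,468,600
volume = 3,160,000 + 258,000 + 3,820,000 = 7,238,000 m³
S = 233,468,600 / 7,238,000 = 32.256 ‰

32.26 ‰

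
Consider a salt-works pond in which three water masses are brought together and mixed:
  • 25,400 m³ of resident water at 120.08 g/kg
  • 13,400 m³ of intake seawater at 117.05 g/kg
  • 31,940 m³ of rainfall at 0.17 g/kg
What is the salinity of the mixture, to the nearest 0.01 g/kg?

65.37 g/kg

Salt balance:
salt = 25,400×120.08 + 13,400×117.05 + 31,940×0.17 = 3,050,032 + 1,568,470 + 5,429.8 = 4,623,931.8
volume = 25,400 + 13,400 + 31,940 = 70,740 m³
S = 4,623,931.8 / 70,740 = 65.3652 g/kg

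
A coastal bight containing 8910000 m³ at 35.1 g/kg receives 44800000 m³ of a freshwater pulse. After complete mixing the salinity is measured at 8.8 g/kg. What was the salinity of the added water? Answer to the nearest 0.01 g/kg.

Salt balance: 8,910,000×35.1 + 44,800,000×S = 53,710,000×8.8
312,741,000 + 44,800,000·S = 472,648,000
S = (472,648,000 − 312,741,000) / 44,800,000 = 3.5694 g/kg

3.57 g/kg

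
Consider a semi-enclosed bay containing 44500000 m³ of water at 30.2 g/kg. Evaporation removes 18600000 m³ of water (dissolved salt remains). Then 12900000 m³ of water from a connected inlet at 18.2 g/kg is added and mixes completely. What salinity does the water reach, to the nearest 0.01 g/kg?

After evaporation: salt = 44,500,000×30.2 = 1,343,900,000; volume = 44,500,000 − 18,600,000 = 25,900,000 m³
After mixing: salt = 1,343,900,000 + 12,900,000×18.2 = 1,578,680,000; volume = 25,900,000 + 12,900,000 = 38,800,000 m³
S = 1,578,680,000 / 38,800,000 = 40.6876 g/kg

40.69 g/kg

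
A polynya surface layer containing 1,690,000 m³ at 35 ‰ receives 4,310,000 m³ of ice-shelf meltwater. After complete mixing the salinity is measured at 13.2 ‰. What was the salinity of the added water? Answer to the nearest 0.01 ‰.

4.65 ‰

Salt balance: 1,690,000×35 + 4,310,000×S = 6,000,000×13.2
59,150,000 + 4,310,000·S = 79,200,000
S = (79,200,000 − 59,150,000) / 4,310,000 = 4.652 ‰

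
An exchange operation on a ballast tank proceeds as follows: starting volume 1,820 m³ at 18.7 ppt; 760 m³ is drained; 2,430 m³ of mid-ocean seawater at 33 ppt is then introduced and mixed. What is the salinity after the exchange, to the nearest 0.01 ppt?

28.66 ppt

Remaining after removal: 1,060 m³ at 18.7 ppt (salt = 19,822)
After addition: salt = 19,822 + 2,430×33 = 100,012; volume = 3,490 m³
S = 100,012 / 3,490 = 28.6567 ppt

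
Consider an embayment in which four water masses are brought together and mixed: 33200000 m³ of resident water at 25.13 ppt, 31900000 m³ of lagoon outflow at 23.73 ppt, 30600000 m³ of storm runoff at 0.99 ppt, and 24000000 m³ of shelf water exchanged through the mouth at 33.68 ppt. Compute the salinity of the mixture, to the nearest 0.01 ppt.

20.30 ppt

Total salt / total volume:
salt = 33,200,000×25.13 + 31,900,000×23.73 + 30,600,000×0.99 + 24,000,000×33.68 = 834,316,000 + 756,987,000 + 30,294,000 + 808,320,000 = 2,429,917,000
volume = 33,200,000 + 31,900,000 + 30,600,000 + 24,000,000 = 119,700,000 m³
S = 2,429,917,000 / 119,700,000 = 20.3001 ppt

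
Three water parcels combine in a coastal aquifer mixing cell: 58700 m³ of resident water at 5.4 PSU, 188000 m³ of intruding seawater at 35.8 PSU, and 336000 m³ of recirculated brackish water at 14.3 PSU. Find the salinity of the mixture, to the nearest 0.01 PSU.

20.34 PSU

Salt balance:
salt = 58,700×5.4 + 188,000×35.8 + 336,000×14.3 = 316,980 + 6,730,400 + 4,804,800 = 11,852,180
volume = 58,700 + 188,000 + 336,000 = 582,700 m³
S = 11,852,180 / 582,700 = 20.3401 PSU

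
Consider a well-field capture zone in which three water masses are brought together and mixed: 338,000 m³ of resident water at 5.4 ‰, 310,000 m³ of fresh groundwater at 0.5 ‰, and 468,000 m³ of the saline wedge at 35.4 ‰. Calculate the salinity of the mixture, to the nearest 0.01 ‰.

16.62 ‰

Weighted by volume,
salt = 338,000×5.4 + 310,000×0.5 + 468,000×35.4 = 1,825,200 + 155,000 + 16,567,200 = 18,547,400
volume = 338,000 + 310,000 + 468,000 = 1,116,000 m³
S = 18,547,400 / 1,116,000 = 16.6195 ‰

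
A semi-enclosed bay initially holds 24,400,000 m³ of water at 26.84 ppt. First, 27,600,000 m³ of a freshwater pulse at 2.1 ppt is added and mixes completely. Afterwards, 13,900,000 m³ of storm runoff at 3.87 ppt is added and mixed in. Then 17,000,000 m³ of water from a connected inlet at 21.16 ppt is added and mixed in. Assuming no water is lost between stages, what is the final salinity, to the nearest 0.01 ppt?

13.59 ppt

Weighted by volume,
Initial salt = 24,400,000×26.84 = 654,896,000
After stage 1: salt = 654,896,000 + 27,600,000×2.1 = 712,856,000; volume = 52,000,000 m³; S = 13.709 ppt
After stage 2: salt = 712,856,000 + 13,900,000×3.87 = 766,649,000; volume = 65,900,000 m³; S = 11.634 ppt
After stage 3: salt = 766,649,000 + 17,000,000×21.16 = 1,126,369,000; volume = 82,900,000 m³
S = 1,126,369,000 / 82,900,000 = 13.5871 ppt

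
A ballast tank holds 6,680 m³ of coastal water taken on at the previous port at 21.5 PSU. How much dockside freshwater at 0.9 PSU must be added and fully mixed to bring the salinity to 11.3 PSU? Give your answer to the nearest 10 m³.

6550 m³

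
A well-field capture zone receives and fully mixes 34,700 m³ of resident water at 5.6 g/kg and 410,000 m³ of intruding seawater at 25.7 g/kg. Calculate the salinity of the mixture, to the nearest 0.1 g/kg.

24.1 g/kg

Conserving salt mass:
salt = 34,700×5.6 + 410,000×25.7 = 194,320 + 10,537,000 = 10,731,320
volume = 34,700 + 410,000 = 444,700 m³
S = 10,731,320 / 444,700 = 24.132 g/kg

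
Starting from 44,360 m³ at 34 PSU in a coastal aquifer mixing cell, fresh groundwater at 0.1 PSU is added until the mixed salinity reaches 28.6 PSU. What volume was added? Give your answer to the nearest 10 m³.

8410 m³

Salt balance: 44,360×34 + V×0.1 = (44,360+V)×28.6
1,508,240 + 0.1V = 1,268,696 + 28.6V
239,544 = 28.5V
V = 8,405.05 m³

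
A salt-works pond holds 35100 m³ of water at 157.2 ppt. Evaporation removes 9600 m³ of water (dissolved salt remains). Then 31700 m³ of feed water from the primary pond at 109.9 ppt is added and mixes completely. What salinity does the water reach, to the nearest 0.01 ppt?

After evaporation: salt = 35,100×157.2 = 5,517,720; volume = 35,100 − 9,600 = 25,500 m³
After mixing: salt = 5,517,720 + 31,700×109.9 = 9,001,550; volume = 25,500 + 31,700 = 57,200 m³
S = 9,001,550 / 57,200 = 157.3698 ppt

157.37 ppt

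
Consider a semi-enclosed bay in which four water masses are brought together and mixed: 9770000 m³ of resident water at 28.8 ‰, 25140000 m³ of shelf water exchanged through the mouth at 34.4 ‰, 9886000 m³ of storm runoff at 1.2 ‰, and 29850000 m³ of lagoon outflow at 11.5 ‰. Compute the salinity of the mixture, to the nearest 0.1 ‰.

20.1 ‰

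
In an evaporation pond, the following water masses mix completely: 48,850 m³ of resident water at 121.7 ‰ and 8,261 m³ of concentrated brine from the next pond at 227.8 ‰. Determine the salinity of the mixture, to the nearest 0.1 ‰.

Conserving salt mass:
salt = 48,850×121.7 + 8,261×227.8 = 5,945,045 + 1,881,855.8 = 7,826,900.8
volume = 48,850 + 8,261 = 57,111 m³
S = 7,826,900.8 / 57,111 = 137.047 ‰

137.0 ‰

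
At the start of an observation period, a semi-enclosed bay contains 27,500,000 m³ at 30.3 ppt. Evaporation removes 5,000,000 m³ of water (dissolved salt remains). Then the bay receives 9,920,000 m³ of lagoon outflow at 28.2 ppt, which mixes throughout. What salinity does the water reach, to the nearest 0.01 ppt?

34.33 ppt

After evaporation: salt = 27,500,000×30.3 = 833,250,000; volume = 27,500,000 − 5,000,000 = 22,500,000 m³
After mixing: salt = 833,250,000 + 9,920,000×28.2 = 1,112,994,000; volume = 22,500,000 + 9,920,000 = 32,420,000 m³
S = 1,112,994,000 / 32,420,000 = 34.3305 ppt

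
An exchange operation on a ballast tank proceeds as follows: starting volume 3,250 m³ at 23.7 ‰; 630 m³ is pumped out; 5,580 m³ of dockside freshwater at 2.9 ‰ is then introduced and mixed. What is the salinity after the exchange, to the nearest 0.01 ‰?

Remaining after removal: 2,620 m³ at 23.7 ‰ (salt = 62,094)
After addition: salt = 62,094 + 5,580×2.9 = 78,276; volume = 8,200 m³
S = 78,276 / 8,200 = 9.5459 ‰

9.55 ‰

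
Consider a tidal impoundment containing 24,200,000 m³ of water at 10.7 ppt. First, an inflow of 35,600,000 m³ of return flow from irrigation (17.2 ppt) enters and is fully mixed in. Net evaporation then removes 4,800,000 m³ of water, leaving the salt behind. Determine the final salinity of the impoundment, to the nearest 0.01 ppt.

15.84 ppt

After mixing: salt = 24,200,000×10.7 + 35,600,000×17.2 = 871,260,000; volume = 59,800,000 m³
After evaporation: salt unchanged = 871,260,000; volume = 59,800,000 − 4,800,000 = 55,000,000 m³
S = 871,260,000 / 55,000,000 = 15.8411 ppt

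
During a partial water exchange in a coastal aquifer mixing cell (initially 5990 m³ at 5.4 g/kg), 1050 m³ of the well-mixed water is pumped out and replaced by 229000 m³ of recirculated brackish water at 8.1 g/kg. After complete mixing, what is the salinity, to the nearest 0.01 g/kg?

8.04 g/kg

Remaining after removal: 4,940 m³ at 5.4 g/kg (salt = 26,676)
After addition: salt = 26,676 + 229,000×8.1 = 1,881,576; volume = 233,940 m³
S = 1,881,576 / 233,940 = 8.043 g/kg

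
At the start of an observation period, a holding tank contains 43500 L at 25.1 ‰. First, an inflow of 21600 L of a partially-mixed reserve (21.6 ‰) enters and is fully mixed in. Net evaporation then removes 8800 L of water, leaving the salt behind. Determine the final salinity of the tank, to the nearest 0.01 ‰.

After mixing: salt = 43,500×25.1 + 21,600×21.6 = 1,558,410; volume = 65,100 L
After evaporation: salt unchanged = 1,558,410; volume = 65,100 − 8,800 = 56,300 L
S = 1,558,410 / 56,300 = 27.6805 ‰

27.68 ‰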